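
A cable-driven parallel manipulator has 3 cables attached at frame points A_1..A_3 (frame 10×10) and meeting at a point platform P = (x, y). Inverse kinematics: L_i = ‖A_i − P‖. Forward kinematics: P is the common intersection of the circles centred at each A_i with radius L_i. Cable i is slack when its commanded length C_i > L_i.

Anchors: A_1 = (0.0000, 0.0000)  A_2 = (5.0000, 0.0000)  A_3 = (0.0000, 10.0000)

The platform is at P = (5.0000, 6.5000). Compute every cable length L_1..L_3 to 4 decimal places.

cable 1: Δx=-5.0000, Δy=-6.5000; L_1 = √(Δx²+Δy²) = 8.2006
cable 2: Δx=0.0000, Δy=-6.5000; L_2 = √(Δx²+Δy²) = 6.5000
cable 3: Δx=-5.0000, Δy=3.5000; L_3 = √(Δx²+Δy²) = 6.1033

(8.2006, 6.5000, 6.1033)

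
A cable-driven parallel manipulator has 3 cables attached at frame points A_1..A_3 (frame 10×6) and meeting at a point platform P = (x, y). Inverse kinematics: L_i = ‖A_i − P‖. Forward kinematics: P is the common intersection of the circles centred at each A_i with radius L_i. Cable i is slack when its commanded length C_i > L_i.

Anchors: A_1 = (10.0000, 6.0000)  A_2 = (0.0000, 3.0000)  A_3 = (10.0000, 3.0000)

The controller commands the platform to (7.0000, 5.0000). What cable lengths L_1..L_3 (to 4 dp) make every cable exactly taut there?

(3.1623, 7.2801, 3.6056)

L_1 = √((10.0000−7.0000)² + (6.0000−5.0000)²) = 3.1623
L_2 = √((0.0000−7.0000)² + (3.0000−5.0000)²) = 7.2801
L_3 = √((10.0000−7.0000)² + (3.0000−5.0000)²) = 3.6056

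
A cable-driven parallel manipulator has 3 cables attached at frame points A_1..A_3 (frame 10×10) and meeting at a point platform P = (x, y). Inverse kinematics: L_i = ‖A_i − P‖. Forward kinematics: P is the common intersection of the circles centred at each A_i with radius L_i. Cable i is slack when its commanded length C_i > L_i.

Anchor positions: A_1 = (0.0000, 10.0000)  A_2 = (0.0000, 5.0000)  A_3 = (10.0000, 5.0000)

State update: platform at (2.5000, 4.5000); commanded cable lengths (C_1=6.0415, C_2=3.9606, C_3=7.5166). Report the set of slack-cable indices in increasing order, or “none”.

2

cable 1: L_1 = ‖A_1−P‖ = 6.0415;  C_1 = 6.0415 → taut
cable 2: L_2 = ‖A_2−P‖ = 2.5495;  C_2 = 3.9606 → slack
cable 3: L_3 = ‖A_3−P‖ = 7.5166;  C_3 = 7.5166 → taut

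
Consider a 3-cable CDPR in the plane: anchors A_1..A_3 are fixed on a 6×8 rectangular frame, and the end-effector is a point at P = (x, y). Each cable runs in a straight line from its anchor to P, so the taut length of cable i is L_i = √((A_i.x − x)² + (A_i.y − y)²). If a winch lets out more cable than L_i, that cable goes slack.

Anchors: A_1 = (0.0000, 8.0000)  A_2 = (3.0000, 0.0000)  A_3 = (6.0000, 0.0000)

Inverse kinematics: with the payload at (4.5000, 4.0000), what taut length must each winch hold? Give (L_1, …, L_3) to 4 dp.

L_1: Δ = A_1−P = (-4.5000, 4.0000) → ‖Δ‖ = √36.2500 = 6.0208
L_2: Δ = A_2−P = (-1.5000, -4.0000) → ‖Δ‖ = √18.2500 = 4.2720
L_3: Δ = A_3−P = (1.5000, -4.0000) → ‖Δ‖ = √18.2500 = 4.2720

(6.0208, 4.2720, 4.2720)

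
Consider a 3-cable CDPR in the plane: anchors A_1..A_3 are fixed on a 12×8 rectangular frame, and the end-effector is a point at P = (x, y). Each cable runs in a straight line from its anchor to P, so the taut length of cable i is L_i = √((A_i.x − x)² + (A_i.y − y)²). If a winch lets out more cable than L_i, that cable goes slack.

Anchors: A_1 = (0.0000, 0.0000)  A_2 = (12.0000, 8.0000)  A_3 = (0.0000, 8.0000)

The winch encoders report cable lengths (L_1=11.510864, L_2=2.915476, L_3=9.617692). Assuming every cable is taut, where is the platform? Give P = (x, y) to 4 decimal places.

each cable: (A_i−P)·(A_i−P) = L_i²; let q_i = ‖A_i‖²−L_i²
q_1 = 0.0000+0.0000−132.5000 = -132.5000
row 1: -24.0000x − 16.0000y = -332.0000  (q_2=199.5000)
row 2: 0.0000x − 16.0000y = -104.0000  (q_3=-28.5000)
Cramer on rows 1–2 → x = 9.5000, y = 6.5000

(9.5000, 6.5000)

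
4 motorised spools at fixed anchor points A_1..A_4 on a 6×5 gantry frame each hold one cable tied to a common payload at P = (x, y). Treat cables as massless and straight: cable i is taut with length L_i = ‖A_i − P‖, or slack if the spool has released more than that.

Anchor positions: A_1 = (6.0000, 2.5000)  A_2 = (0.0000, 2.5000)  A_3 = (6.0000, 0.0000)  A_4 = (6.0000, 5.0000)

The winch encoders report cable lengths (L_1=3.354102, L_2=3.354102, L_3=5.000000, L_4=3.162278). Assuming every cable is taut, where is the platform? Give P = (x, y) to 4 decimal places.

(3.0000, 4.0000)

expand ‖A_i−P‖²=L_i² and subtract eq 1 (c_i ≔ ‖A_i‖²−L_i²)
c_1 = 36.0000+6.2500−11.2500 = 31.0000
eq1−eq2 → [12.0000  0.0000]·P = 36.0000
eq1−eq3 → [0.0000  5.0000]·P = 20.0000
eq1−eq4 → [0.0000  -5.0000]·P = -20.0000
2×2 solve → P = (3.0000, 4.0000)
check cable 4: ‖A_4−P‖² = 10.0000 ≈ L_4² = 10.0000 ✓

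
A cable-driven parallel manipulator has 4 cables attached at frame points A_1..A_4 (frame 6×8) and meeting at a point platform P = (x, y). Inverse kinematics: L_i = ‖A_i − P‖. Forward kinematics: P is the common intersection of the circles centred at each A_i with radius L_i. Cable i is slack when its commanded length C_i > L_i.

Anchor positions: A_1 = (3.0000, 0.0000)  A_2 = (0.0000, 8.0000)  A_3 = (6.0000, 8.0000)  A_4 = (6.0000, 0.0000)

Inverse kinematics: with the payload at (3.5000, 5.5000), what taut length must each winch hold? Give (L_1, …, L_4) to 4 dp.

L_1 = √((3.0000−3.5000)² + (0.0000−5.5000)²) = 5.5227
L_2 = √((0.0000−3.5000)² + (8.0000−5.5000)²) = 4.3012
L_3 = √((6.0000−3.5000)² + (8.0000−5.5000)²) = 3.5355
L_4 = √((6.0000−3.5000)² + (0.0000−5.5000)²) = 6.0415

(5.5227, 4.3012, 3.5355, 6.0415)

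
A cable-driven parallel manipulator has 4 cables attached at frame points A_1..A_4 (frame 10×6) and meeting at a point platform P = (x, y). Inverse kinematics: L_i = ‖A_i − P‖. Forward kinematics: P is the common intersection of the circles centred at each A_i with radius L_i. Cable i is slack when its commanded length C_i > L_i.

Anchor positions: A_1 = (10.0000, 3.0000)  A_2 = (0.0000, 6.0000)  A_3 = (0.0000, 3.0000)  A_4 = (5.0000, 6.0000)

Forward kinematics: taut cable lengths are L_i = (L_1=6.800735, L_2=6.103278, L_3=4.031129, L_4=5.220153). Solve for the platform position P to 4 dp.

(3.5000, 1.0000)

each cable: (A_i−P)·(A_i−P) = L_i²; let k_i = ‖A_i‖²−L_i²
k_1 = 100.0000+9.0000−46.2500 = 62.7500
row 1: 20.0000x − 6.0000y = 64.0000  (k_2=-1.2500)
row 2: 20.0000x + 0.0000y = 70.0000  (k_3=-7.2500)
row 3: 10.0000x − 6.0000y = 29.0000  (k_4=33.7500)
Cramer on rows 1–2 → x = 3.5000, y = 1.0000
check cable 4: ‖A_4−P‖² = 27.2500 ≈ L_4² = 27.2500 ✓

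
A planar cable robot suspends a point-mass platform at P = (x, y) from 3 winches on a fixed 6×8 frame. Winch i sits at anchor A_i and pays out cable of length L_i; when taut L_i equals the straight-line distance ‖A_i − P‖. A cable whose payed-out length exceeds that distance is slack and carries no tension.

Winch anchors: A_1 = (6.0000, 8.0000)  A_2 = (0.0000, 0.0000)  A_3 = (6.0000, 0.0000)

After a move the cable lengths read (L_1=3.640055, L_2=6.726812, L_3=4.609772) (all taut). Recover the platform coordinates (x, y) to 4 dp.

(5.0000, 4.5000)

expand ‖A_i−P‖²=L_i² and subtract eq 1 (c_i ≔ ‖A_i‖²−L_i²)
c_1 = 36.0000+64.0000−13.2500 = 86.7500
eq1−eq2 → [12.0000  16.0000]·P = 132.0000
eq1−eq3 → [0.0000  16.0000]·P = 72.0000
2×2 solve → P = (5.0000, 4.5000)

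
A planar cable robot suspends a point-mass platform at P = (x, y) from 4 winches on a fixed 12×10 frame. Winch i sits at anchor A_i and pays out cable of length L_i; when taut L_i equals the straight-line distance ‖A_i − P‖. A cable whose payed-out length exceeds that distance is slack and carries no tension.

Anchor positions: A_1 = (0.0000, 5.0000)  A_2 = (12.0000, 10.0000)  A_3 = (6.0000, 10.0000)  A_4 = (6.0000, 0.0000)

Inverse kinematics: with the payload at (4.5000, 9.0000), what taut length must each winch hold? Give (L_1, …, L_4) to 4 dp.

(6.0208, 7.5664, 1.8028, 9.1241)

cable 1: Δx=-4.5000, Δy=-4.0000; L_1 = √(Δx²+Δy²) = 6.0208
cable 2: Δx=7.5000, Δy=1.0000; L_2 = √(Δx²+Δy²) = 7.5664
cable 3: Δx=1.5000, Δy=1.0000; L_3 = √(Δx²+Δy²) = 1.8028
cable 4: Δx=1.5000, Δy=-9.0000; L_4 = √(Δx²+Δy²) = 9.1241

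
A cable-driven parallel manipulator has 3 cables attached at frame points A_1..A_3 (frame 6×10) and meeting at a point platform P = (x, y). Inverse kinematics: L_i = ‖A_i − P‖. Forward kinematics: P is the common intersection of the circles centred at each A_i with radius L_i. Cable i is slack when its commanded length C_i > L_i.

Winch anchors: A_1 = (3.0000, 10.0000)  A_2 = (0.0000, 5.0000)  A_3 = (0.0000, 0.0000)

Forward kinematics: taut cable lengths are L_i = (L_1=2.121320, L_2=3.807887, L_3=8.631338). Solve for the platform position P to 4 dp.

expand ‖A_i−P‖²=L_i² and subtract eq 1 (c_i ≔ ‖A_i‖²−L_i²)
c_1 = 9.0000+100.0000−4.5000 = 104.5000
eq1−eq2 → [6.0000  10.0000]·P = 94.0000
eq1−eq3 → [6.0000  20.0000]·P = 179.0000
2×2 solve → P = (1.5000, 8.5000)

(1.5000, 8.5000)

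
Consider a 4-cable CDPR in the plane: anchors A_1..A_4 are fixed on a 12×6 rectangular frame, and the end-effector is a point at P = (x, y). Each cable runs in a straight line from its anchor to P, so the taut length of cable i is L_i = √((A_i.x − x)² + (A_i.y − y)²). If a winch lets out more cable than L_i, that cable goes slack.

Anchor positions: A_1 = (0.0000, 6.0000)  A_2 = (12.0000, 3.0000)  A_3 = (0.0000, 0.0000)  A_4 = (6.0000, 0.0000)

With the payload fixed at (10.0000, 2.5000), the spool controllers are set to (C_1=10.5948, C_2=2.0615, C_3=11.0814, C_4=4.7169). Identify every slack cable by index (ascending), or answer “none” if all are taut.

3

cable 1: √((-10.0000)²+(3.5000)²)=10.5948, C_1=10.5948: taut
cable 2: √((2.0000)²+(0.5000)²)=2.0616, C_2=2.0615: taut
cable 3: √((-10.0000)²+(-2.5000)²)=10.3078, C_3=11.0814: slack
cable 4: √((-4.0000)²+(-2.5000)²)=4.7170, C_4=4.7169: taut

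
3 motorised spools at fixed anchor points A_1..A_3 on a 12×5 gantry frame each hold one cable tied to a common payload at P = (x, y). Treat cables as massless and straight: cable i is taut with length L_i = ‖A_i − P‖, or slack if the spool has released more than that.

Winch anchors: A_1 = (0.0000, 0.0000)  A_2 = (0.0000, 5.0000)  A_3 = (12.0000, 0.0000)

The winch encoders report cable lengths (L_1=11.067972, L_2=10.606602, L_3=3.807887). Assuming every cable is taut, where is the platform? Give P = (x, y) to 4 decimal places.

circle eqns → linear via eq_j − eq_1; set c_j = A_j·A_j − L_j²
c_1 = 0.0000+0.0000−122.5000 = -122.5000
0.0000·x − 10.0000·y = c_1−c_2 = -35.0000
-24.0000·x + 0.0000·y = c_1−c_3 = -252.0000
solve first two rows → x=10.5000, y=3.5000

(10.5000, 3.5000)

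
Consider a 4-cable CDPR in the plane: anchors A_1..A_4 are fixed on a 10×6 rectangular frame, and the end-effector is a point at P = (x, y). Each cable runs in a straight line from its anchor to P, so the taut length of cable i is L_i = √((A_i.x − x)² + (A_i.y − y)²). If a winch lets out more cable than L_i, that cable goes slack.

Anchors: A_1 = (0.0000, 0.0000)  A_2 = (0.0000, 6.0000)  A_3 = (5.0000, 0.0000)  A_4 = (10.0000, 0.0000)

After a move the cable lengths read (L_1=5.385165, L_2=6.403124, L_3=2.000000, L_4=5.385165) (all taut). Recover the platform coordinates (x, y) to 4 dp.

(5.0000, 2.0000)

expand ‖A_i−P‖²=L_i² and subtract eq 1 (q_i ≔ ‖A_i‖²−L_i²)
q_1 = 0.0000+0.0000−29.0000 = -29.0000
eq1−eq2 → [0.0000  -12.0000]·P = -24.0000
eq1−eq3 → [-10.0000  0.0000]·P = -50.0000
eq1−eq4 → [-20.0000  0.0000]·P = -100.0000
2×2 solve → P = (5.0000, 2.0000)
check cable 4: ‖A_4−P‖² = 29.0000 ≈ L_4² = 29.0000 ✓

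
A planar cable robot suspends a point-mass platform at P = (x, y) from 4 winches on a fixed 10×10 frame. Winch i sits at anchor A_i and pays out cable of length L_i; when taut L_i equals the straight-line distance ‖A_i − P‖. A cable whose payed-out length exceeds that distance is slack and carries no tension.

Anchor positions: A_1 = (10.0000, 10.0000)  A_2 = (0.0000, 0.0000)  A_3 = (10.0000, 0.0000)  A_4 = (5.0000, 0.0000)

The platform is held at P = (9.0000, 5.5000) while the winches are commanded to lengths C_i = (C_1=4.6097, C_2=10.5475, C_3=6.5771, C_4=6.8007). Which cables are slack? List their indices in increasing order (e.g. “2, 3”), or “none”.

3

cable 1: √((1.0000)²+(4.5000)²)=4.6098, C_1=4.6097: taut
cable 2: √((-9.0000)²+(-5.5000)²)=10.5475, C_2=10.5475: taut
cable 3: √((1.0000)²+(-5.5000)²)=5.5902, C_3=6.5771: slack
cable 4: √((-4.0000)²+(-5.5000)²)=6.8007, C_4=6.8007: taut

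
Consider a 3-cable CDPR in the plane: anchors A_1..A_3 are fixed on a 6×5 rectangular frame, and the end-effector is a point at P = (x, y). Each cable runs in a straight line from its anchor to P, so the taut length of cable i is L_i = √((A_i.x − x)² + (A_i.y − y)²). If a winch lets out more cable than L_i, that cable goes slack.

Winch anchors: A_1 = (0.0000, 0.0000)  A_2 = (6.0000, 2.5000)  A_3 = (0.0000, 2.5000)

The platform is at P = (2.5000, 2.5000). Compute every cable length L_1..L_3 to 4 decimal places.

(3.5355, 3.5000, 2.5000)

L_1: Δ = A_1−P = (-2.5000, -2.5000) → ‖Δ‖ = √12.5000 = 3.5355
L_2: Δ = A_2−P = (3.5000, 0.0000) → ‖Δ‖ = √12.2500 = 3.5000
L_3: Δ = A_3−P = (-2.5000, 0.0000) → ‖Δ‖ = √6.2500 = 2.5000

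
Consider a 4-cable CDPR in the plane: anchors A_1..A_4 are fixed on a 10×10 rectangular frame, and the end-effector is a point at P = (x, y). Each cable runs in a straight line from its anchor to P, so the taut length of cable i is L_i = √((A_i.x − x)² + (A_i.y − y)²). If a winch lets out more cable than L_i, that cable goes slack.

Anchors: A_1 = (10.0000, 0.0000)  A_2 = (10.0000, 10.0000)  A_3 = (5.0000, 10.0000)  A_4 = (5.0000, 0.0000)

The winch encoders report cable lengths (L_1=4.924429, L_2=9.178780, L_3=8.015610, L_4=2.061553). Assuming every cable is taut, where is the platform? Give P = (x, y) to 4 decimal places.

(5.5000, 2.0000)

each cable: (A_i−P)·(A_i−P) = L_i²; let q_i = ‖A_i‖²−L_i²
q_1 = 100.0000+0.0000−24.2500 = 75.7500
row 1: 0.0000x − 20.0000y = -40.0000  (q_2=115.7500)
row 2: 10.0000x − 20.0000y = 15.0000  (q_3=60.7500)
row 3: 10.0000x + 0.0000y = 55.0000  (q_4=20.7500)
Cramer on rows 1–2 → x = 5.5000, y = 2.0000
check cable 4: ‖A_4−P‖² = 4.2500 ≈ L_4² = 4.2500 ✓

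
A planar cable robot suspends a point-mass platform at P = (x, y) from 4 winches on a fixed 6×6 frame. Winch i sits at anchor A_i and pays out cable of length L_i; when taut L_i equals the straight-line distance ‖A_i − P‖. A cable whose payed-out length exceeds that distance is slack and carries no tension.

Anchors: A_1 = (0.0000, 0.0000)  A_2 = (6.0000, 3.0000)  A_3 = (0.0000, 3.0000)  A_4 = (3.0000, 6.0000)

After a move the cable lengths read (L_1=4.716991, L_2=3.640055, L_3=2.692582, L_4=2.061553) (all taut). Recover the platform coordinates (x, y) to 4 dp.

each cable: (A_i−P)·(A_i−P) = L_i²; let k_i = ‖A_i‖²−L_i²
k_1 = 0.0000+0.0000−22.2500 = -22.2500
row 1: -12.0000x − 6.0000y = -54.0000  (k_2=31.7500)
row 2: 0.0000x − 6.0000y = -24.0000  (k_3=1.7500)
row 3: -6.0000x − 12.0000y = -63.0000  (k_4=40.7500)
Cramer on rows 1–2 → x = 2.5000, y = 4.0000
check cable 4: ‖A_4−P‖² = 4.2500 ≈ L_4² = 4.2500 ✓

(2.5000, 4.0000)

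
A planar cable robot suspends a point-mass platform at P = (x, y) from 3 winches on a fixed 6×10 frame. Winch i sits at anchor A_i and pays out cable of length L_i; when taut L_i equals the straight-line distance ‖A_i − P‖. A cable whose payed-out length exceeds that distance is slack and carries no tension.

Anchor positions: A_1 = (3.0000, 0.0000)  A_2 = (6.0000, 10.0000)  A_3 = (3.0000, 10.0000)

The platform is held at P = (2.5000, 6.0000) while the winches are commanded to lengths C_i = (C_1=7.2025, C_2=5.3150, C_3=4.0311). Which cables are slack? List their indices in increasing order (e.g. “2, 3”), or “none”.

cable 1: L_1 = ‖A_1−P‖ = 6.0208;  C_1 = 7.2025 → slack
cable 2: L_2 = ‖A_2−P‖ = 5.3151;  C_2 = 5.3150 → taut
cable 3: L_3 = ‖A_3−P‖ = 4.0311;  C_3 = 4.0311 → taut

1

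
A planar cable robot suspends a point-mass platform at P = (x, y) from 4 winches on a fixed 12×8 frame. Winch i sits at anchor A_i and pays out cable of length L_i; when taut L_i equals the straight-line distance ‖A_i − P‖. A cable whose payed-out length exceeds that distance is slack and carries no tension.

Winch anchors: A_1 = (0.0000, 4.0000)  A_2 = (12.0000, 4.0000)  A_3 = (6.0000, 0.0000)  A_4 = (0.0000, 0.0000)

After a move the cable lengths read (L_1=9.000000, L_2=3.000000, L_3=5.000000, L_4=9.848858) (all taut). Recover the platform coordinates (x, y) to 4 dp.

expand ‖A_i−P‖²=L_i² and subtract eq 1 (q_i ≔ ‖A_i‖²−L_i²)
q_1 = 0.0000+16.0000−81.0000 = -65.0000
eq1−eq2 → [-24.0000  0.0000]·P = -216.0000
eq1−eq3 → [-12.0000  8.0000]·P = -76.0000
eq1−eq4 → [0.0000  8.0000]·P = 32.0000
2×2 solve → P = (9.0000, 4.0000)
check cable 4: ‖A_4−P‖² = 97.0000 ≈ L_4² = 97.0000 ✓

(9.0000, 4.0000)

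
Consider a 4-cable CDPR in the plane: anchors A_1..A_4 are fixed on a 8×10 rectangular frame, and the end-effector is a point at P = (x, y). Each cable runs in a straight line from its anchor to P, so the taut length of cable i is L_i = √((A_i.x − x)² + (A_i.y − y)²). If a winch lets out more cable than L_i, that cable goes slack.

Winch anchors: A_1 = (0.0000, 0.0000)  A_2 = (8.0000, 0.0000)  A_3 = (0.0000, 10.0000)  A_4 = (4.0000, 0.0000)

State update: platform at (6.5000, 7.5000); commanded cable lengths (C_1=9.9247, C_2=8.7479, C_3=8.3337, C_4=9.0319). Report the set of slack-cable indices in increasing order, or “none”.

cable 1: √((-6.5000)²+(-7.5000)²)=9.9247, C_1=9.9247: taut
cable 2: √((1.5000)²+(-7.5000)²)=7.6485, C_2=8.7479: slack
cable 3: √((-6.5000)²+(2.5000)²)=6.9642, C_3=8.3337: slack
cable 4: √((-2.5000)²+(-7.5000)²)=7.9057, C_4=9.0319: slack

2, 3, 4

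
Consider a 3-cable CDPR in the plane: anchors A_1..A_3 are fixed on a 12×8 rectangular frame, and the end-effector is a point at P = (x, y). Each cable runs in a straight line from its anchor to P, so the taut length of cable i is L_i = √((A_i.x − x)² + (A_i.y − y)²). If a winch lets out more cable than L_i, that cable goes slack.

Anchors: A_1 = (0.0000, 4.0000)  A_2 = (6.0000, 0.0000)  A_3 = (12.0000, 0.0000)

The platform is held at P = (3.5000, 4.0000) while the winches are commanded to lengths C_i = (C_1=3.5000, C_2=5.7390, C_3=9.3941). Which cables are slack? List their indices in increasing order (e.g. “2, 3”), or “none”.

2

i=1: geometric 3.5000 vs commanded 3.5000 ⇒ taut
i=2: geometric 4.7170 vs commanded 5.7390 ⇒ slack
i=3: geometric 9.3941 vs commanded 9.3941 ⇒ taut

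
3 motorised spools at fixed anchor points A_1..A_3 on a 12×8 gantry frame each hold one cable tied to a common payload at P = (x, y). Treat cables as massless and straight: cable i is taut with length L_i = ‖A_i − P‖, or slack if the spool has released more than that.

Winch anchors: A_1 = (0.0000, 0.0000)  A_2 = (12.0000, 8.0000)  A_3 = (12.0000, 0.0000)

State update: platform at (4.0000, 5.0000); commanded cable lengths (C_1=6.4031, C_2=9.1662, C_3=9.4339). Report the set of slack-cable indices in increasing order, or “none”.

2

cable 1: L_1 = ‖A_1−P‖ = 6.4031;  C_1 = 6.4031 → taut
cable 2: L_2 = ‖A_2−P‖ = 8.5440;  C_2 = 9.1662 → slack
cable 3: L_3 = ‖A_3−P‖ = 9.4340;  C_3 = 9.4339 → taut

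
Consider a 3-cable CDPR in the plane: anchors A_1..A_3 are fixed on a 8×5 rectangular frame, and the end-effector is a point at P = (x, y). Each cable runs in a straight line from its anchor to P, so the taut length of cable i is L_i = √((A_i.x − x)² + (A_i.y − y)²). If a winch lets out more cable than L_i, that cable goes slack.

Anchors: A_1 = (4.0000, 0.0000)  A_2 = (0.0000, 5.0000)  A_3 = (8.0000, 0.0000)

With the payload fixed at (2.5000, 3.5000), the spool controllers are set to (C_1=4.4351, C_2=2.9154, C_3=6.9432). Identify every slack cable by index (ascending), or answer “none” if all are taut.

cable 1: √((1.5000)²+(-3.5000)²)=3.8079, C_1=4.4351: slack
cable 2: √((-2.5000)²+(1.5000)²)=2.9155, C_2=2.9154: taut
cable 3: √((5.5000)²+(-3.5000)²)=6.5192, C_3=6.9432: slack

1, 3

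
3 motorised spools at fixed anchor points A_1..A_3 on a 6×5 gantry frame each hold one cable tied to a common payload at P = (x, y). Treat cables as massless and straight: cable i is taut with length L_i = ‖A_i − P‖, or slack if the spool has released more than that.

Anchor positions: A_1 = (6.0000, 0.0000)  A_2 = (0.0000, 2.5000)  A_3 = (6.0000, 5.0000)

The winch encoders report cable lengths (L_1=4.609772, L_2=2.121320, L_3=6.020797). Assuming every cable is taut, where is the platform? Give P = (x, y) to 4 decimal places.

expand ‖A_i−P‖²=L_i² and subtract eq 1 (c_i ≔ ‖A_i‖²−L_i²)
c_1 = 36.0000+0.0000−21.2500 = 14.7500
eq1−eq2 → [12.0000  -5.0000]·P = 13.0000
eq1−eq3 → [0.0000  -10.0000]·P = -10.0000
2×2 solve → P = (1.5000, 1.0000)

(1.5000, 1.0000)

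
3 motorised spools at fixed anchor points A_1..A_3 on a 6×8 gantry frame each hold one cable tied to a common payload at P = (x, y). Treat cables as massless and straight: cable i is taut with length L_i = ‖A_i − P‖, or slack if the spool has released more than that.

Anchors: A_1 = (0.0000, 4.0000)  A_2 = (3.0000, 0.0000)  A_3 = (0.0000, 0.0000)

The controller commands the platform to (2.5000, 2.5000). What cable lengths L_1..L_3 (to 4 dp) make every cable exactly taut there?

(2.9155, 2.5495, 3.5355)

cable 1: Δx=-2.5000, Δy=1.5000; L_1 = √(Δx²+Δy²) = 2.9155
cable 2: Δx=0.5000, Δy=-2.5000; L_2 = √(Δx²+Δy²) = 2.5495
cable 3: Δx=-2.5000, Δy=-2.5000; L_3 = √(Δx²+Δy²) = 3.5355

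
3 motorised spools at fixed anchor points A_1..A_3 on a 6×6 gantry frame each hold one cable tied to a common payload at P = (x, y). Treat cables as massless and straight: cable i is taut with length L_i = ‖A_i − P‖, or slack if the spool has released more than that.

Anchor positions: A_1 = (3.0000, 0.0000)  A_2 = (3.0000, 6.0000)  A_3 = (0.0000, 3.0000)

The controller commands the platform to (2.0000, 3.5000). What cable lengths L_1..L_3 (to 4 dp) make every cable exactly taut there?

(3.6401, 2.6926, 2.0616)

L_1 = √((3.0000−2.0000)² + (0.0000−3.5000)²) = 3.6401
L_2 = √((3.0000−2.0000)² + (6.0000−3.5000)²) = 2.6926
L_3 = √((0.0000−2.0000)² + (3.0000−3.5000)²) = 2.0616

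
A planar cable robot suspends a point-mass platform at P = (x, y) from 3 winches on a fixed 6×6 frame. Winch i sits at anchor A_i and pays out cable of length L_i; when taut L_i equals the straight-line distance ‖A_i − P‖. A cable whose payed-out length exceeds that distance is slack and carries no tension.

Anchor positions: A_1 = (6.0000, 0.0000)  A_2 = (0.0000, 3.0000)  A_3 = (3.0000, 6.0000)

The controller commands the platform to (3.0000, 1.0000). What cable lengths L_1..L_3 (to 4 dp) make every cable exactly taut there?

L_1: Δ = A_1−P = (3.0000, -1.0000) → ‖Δ‖ = √10.0000 = 3.1623
L_2: Δ = A_2−P = (-3.0000, 2.0000) → ‖Δ‖ = √13.0000 = 3.6056
L_3: Δ = A_3−P = (0.0000, 5.0000) → ‖Δ‖ = √25.0000 = 5.0000

(3.1623, 3.6056, 5.0000)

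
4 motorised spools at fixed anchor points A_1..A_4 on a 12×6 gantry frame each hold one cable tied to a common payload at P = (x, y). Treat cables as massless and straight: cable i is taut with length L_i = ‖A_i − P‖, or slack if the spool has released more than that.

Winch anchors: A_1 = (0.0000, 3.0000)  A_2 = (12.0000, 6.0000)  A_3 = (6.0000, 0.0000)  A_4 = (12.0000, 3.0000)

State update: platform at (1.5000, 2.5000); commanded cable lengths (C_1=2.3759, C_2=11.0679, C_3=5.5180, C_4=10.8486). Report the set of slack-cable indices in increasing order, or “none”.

i=1: geometric 1.5811 vs commanded 2.3759 ⇒ slack
i=2: geometric 11.0680 vs commanded 11.0679 ⇒ taut
i=3: geometric 5.1478 vs commanded 5.5180 ⇒ slack
i=4: geometric 10.5119 vs commanded 10.8486 ⇒ slack

1, 3, 4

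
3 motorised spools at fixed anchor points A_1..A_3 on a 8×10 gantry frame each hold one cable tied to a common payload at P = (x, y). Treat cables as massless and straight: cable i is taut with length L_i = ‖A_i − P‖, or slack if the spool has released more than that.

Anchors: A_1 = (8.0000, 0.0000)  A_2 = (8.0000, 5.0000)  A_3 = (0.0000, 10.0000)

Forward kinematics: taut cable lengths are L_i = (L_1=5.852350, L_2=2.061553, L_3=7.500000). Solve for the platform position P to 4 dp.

(6.0000, 5.5000)

expand ‖A_i−P‖²=L_i² and subtract eq 1 (k_i ≔ ‖A_i‖²−L_i²)
k_1 = 64.0000+0.0000−34.2500 = 29.7500
eq1−eq2 → [0.0000  -10.0000]·P = -55.0000
eq1−eq3 → [16.0000  -20.0000]·P = -14.0000
2×2 solve → P = (6.0000, 5.5000)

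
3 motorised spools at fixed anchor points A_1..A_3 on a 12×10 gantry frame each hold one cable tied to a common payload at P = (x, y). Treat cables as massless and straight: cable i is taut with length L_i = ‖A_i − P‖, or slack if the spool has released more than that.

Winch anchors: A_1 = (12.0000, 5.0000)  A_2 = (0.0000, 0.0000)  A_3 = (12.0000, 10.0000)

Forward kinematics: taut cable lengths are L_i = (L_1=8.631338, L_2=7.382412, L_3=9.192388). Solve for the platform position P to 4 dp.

(3.5000, 6.5000)

expand ‖A_i−P‖²=L_i² and subtract eq 1 (c_i ≔ ‖A_i‖²−L_i²)
c_1 = 144.0000+25.0000−74.5000 = 94.5000
eq1−eq2 → [24.0000  10.0000]·P = 149.0000
eq1−eq3 → [0.0000  -10.0000]·P = -65.0000
2×2 solve → P = (3.5000, 6.5000)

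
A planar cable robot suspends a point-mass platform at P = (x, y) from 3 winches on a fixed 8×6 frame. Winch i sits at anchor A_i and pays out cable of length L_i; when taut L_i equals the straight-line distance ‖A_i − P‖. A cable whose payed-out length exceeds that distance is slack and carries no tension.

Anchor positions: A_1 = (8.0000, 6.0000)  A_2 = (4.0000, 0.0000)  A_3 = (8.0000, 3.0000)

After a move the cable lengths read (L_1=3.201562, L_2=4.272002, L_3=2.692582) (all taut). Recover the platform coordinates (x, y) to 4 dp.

expand ‖A_i−P‖²=L_i² and subtract eq 1 (c_i ≔ ‖A_i‖²−L_i²)
c_1 = 64.0000+36.0000−10.2500 = 89.7500
eq1−eq2 → [8.0000  12.0000]·P = 92.0000
eq1−eq3 → [0.0000  6.0000]·P = 24.0000
2×2 solve → P = (5.5000, 4.0000)

(5.5000, 4.0000)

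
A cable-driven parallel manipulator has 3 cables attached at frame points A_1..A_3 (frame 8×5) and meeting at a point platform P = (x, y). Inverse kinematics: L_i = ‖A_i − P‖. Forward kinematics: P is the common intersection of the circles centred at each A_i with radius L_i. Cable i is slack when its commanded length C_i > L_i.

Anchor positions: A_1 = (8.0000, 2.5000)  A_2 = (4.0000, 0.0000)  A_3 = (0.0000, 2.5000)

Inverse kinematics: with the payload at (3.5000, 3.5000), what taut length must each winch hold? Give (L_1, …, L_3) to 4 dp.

L_1 = √((8.0000−3.5000)² + (2.5000−3.5000)²) = 4.6098
L_2 = √((4.0000−3.5000)² + (0.0000−3.5000)²) = 3.5355
L_3 = √((0.0000−3.5000)² + (2.5000−3.5000)²) = 3.6401

(4.6098, 3.5355, 3.6401)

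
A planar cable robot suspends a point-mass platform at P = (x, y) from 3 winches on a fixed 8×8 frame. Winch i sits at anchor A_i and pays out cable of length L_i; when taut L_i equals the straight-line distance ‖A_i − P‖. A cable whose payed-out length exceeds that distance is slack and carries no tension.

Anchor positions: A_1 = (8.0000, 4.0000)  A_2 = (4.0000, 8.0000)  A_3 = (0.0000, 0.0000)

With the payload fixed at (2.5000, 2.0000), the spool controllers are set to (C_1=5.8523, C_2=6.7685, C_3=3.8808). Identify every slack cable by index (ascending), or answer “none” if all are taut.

i=1: geometric 5.8523 vs commanded 5.8523 ⇒ taut
i=2: geometric 6.1847 vs commanded 6.7685 ⇒ slack
i=3: geometric 3.2016 vs commanded 3.8808 ⇒ slack

2, 3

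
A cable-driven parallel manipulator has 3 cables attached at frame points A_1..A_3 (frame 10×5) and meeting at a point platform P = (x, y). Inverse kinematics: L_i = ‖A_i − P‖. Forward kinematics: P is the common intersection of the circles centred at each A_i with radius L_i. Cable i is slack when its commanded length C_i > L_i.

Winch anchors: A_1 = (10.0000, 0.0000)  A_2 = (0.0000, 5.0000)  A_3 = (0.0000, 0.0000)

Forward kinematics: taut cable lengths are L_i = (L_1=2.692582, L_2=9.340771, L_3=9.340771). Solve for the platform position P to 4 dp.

each cable: (A_i−P)·(A_i−P) = L_i²; let c_i = ‖A_i‖²−L_i²
c_1 = 100.0000+0.0000−7.2500 = 92.7500
row 1: 20.0000x − 10.0000y = 155.0000  (c_2=-62.2500)
row 2: 20.0000x + 0.0000y = 180.0000  (c_3=-87.2500)
Cramer on rows 1–2 → x = 9.0000, y = 2.5000

(9.0000, 2.5000)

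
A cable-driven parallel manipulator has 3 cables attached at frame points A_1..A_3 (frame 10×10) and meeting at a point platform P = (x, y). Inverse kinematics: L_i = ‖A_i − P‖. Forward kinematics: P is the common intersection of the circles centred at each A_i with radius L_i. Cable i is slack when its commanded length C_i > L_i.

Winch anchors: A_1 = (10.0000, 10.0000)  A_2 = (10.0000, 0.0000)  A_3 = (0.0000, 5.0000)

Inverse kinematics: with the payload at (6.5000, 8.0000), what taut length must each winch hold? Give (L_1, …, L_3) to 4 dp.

(4.0311, 8.7321, 7.1589)

L_1 = √((10.0000−6.5000)² + (10.0000−8.0000)²) = 4.0311
L_2 = √((10.0000−6.5000)² + (0.0000−8.0000)²) = 8.7321
L_3 = √((0.0000−6.5000)² + (5.0000−8.0000)²) = 7.1589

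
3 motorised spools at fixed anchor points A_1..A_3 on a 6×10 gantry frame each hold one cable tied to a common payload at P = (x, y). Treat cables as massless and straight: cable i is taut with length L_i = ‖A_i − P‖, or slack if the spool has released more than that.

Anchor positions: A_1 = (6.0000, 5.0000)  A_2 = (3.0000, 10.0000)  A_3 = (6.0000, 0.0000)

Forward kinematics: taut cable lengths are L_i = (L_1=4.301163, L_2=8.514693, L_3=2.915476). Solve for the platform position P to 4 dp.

(3.5000, 1.5000)

expand ‖A_i−P‖²=L_i² and subtract eq 1 (q_i ≔ ‖A_i‖²−L_i²)
q_1 = 36.0000+25.0000−18.5000 = 42.5000
eq1−eq2 → [6.0000  -10.0000]·P = 6.0000
eq1−eq3 → [0.0000  10.0000]·P = 15.0000
2×2 solve → P = (3.5000, 1.5000)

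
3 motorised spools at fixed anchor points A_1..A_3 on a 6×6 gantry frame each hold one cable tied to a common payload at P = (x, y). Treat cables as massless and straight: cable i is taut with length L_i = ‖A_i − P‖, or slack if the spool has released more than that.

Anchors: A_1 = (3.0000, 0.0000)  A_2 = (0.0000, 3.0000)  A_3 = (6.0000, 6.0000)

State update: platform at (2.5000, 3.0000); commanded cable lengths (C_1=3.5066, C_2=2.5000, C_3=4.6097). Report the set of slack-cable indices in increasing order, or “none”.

i=1: geometric 3.0414 vs commanded 3.5066 ⇒ slack
i=2: geometric 2.5000 vs commanded 2.5000 ⇒ taut
i=3: geometric 4.6098 vs commanded 4.6097 ⇒ taut

1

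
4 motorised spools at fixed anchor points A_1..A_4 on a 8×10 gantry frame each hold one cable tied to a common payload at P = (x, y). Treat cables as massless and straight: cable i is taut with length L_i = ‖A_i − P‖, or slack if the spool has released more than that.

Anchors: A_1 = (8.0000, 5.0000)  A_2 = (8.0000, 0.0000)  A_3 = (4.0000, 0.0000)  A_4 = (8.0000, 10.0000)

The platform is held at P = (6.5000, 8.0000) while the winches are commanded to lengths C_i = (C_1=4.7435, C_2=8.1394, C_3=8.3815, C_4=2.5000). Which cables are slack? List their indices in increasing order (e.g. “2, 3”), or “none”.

1

cable 1: √((1.5000)²+(-3.0000)²)=3.3541, C_1=4.7435: slack
cable 2: √((1.5000)²+(-8.0000)²)=8.1394, C_2=8.1394: taut
cable 3: √((-2.5000)²+(-8.0000)²)=8.3815, C_3=8.3815: taut
cable 4: √((1.5000)²+(2.0000)²)=2.5000, C_4=2.5000: taut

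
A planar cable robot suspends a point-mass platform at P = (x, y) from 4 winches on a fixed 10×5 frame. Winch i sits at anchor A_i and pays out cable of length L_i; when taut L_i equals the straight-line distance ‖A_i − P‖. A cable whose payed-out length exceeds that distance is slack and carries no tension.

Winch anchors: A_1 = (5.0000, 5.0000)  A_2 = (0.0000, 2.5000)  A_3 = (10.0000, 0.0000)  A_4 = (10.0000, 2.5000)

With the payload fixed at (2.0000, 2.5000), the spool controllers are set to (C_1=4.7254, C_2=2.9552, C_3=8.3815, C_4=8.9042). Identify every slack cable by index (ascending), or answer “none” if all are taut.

1, 2, 4

cable 1: √((3.0000)²+(2.5000)²)=3.9051, C_1=4.7254: slack
cable 2: √((-2.0000)²+(0.0000)²)=2.0000, C_2=2.9552: slack
cable 3: √((8.0000)²+(-2.5000)²)=8.3815, C_3=8.3815: taut
cable 4: √((8.0000)²+(0.0000)²)=8.0000, C_4=8.9042: slack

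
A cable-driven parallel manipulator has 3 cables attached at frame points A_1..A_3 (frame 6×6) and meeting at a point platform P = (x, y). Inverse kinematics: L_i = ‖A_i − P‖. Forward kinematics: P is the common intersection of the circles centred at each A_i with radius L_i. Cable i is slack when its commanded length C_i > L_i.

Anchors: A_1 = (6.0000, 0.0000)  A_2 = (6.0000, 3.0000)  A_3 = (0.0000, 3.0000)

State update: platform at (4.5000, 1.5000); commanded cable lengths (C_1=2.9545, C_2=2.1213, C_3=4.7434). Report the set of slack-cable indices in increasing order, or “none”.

cable 1: L_1 = ‖A_1−P‖ = 2.1213;  C_1 = 2.9545 → slack
cable 2: L_2 = ‖A_2−P‖ = 2.1213;  C_2 = 2.1213 → taut
cable 3: L_3 = ‖A_3−P‖ = 4.7434;  C_3 = 4.7434 → taut

1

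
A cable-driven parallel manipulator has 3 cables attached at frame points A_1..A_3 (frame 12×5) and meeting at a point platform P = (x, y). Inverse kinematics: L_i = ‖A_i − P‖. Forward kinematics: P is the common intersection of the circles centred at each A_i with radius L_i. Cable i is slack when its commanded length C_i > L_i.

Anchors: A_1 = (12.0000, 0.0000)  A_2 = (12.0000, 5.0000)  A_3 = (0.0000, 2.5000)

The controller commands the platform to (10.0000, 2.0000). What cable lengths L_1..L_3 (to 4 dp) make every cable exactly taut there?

L_1: Δ = A_1−P = (2.0000, -2.0000) → ‖Δ‖ = √8.0000 = 2.8284
L_2: Δ = A_2−P = (2.0000, 3.0000) → ‖Δ‖ = √13.0000 = 3.6056
L_3: Δ = A_3−P = (-10.0000, 0.5000) → ‖Δ‖ = √100.2500 = 10.0125

(2.8284, 3.6056, 10.0125)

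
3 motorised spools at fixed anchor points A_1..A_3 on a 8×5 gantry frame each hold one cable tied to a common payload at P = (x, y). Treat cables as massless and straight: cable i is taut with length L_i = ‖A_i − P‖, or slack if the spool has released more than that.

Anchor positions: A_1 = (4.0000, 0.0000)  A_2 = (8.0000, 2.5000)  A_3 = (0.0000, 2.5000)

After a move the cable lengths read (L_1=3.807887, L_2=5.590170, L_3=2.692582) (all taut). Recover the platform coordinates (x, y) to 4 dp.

(2.5000, 3.5000)

circle eqns → linear via eq_j − eq_1; set q_j = A_j·A_j − L_j²
q_1 = 16.0000+0.0000−14.5000 = 1.5000
-8.0000·x − 5.0000·y = q_1−q_2 = -37.5000
8.0000·x − 5.0000·y = q_1−q_3 = 2.5000
solve first two rows → x=2.5000, y=3.5000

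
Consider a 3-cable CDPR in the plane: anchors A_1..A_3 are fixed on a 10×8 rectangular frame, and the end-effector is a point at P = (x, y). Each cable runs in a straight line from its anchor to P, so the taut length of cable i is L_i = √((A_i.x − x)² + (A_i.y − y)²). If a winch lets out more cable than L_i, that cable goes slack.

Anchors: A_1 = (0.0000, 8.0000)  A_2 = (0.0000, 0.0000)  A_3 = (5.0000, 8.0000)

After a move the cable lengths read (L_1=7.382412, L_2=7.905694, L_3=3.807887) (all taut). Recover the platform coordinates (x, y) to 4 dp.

(6.5000, 4.5000)

expand ‖A_i−P‖²=L_i² and subtract eq 1 (q_i ≔ ‖A_i‖²−L_i²)
q_1 = 0.0000+64.0000−54.5000 = 9.5000
eq1−eq2 → [0.0000  16.0000]·P = 72.0000
eq1−eq3 → [-10.0000  0.0000]·P = -65.0000
2×2 solve → P = (6.5000, 4.5000)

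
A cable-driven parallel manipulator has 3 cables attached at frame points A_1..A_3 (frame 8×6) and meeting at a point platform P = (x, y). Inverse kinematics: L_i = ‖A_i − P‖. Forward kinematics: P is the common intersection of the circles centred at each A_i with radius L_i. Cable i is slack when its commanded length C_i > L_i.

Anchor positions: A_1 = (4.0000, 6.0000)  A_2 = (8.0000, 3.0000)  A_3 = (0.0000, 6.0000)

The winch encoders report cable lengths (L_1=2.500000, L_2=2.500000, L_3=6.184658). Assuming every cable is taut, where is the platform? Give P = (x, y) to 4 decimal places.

circle eqns → linear via eq_j − eq_1; set c_j = A_j·A_j − L_j²
c_1 = 16.0000+36.0000−6.2500 = 45.7500
-8.0000·x + 6.0000·y = c_1−c_2 = -21.0000
8.0000·x + 0.0000·y = c_1−c_3 = 48.0000
solve first two rows → x=6.0000, y=4.5000

(6.0000, 4.5000)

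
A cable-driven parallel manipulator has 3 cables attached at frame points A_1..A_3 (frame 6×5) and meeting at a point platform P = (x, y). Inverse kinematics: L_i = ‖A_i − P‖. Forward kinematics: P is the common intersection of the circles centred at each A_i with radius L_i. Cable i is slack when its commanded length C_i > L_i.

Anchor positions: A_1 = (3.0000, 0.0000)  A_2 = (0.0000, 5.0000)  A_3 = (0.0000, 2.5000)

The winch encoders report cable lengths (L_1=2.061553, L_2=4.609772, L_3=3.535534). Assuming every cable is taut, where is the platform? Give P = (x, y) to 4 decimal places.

(3.5000, 2.0000)

circle eqns → linear via eq_j − eq_1; set k_j = A_j·A_j − L_j²
k_1 = 9.0000+0.0000−4.2500 = 4.7500
6.0000·x − 10.0000·y = k_1−k_2 = 1.0000
6.0000·x − 5.0000·y = k_1−k_3 = 11.0000
solve first two rows → x=3.5000, y=2.0000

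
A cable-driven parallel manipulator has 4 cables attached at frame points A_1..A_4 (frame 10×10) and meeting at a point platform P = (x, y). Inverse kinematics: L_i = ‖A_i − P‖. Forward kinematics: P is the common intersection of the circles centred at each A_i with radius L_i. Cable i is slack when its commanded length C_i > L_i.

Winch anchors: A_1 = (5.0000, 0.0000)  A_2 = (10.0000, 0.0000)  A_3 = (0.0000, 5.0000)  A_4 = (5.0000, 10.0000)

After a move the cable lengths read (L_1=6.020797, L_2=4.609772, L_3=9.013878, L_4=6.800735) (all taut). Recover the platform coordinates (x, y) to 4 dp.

(9.0000, 4.5000)

expand ‖A_i−P‖²=L_i² and subtract eq 1 (c_i ≔ ‖A_i‖²−L_i²)
c_1 = 25.0000+0.0000−36.2500 = -11.2500
eq1−eq2 → [-10.0000  0.0000]·P = -90.0000
eq1−eq3 → [10.0000  -10.0000]·P = 45.0000
eq1−eq4 → [0.0000  -20.0000]·P = -90.0000
2×2 solve → P = (9.0000, 4.5000)
check cable 4: ‖A_4−P‖² = 46.2500 ≈ L_4² = 46.2500 ✓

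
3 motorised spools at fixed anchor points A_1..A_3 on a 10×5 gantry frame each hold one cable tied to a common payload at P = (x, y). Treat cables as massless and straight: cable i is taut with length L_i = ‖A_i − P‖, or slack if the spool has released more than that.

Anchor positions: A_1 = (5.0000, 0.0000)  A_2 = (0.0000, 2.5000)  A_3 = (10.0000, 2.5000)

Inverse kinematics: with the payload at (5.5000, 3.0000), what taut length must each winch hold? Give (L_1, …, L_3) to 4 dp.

(3.0414, 5.5227, 4.5277)

L_1 = √((5.0000−5.5000)² + (0.0000−3.0000)²) = 3.0414
L_2 = √((0.0000−5.5000)² + (2.5000−3.0000)²) = 5.5227
L_3 = √((10.0000−5.5000)² + (2.5000−3.0000)²) = 4.5277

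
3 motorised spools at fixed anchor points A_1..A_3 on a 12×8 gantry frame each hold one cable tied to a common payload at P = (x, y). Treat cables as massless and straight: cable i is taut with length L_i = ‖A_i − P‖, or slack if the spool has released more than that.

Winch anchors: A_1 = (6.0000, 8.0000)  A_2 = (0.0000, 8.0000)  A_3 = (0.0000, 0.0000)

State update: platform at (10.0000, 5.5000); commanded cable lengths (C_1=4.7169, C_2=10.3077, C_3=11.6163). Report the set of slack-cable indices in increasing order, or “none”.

3

cable 1: √((-4.0000)²+(2.5000)²)=4.7170, C_1=4.7169: taut
cable 2: √((-10.0000)²+(2.5000)²)=10.3078, C_2=10.3077: taut
cable 3: √((-10.0000)²+(-5.5000)²)=11.4127, C_3=11.6163: slack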